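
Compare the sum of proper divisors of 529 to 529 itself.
deficient

Proper divisors of 529: sum = 1 + 23 = 24
Since 24 < 529, 529 is deficient.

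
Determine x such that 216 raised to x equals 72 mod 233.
126

Baby-step giant-step with step n = ⌈√233⌉ = 16.
Baby steps 216^j mod 233 (j:value) for j=0..15: 0:1, 1:216, 2:56, 3:213, 4:107, 5:45, 6:167, 7:190, 8:32, 9:155, 10:161, 11:59, 12:162, 13:42, 14:218, 15:22.
Giant-step multiplier: 216^(-16) ≡ 216^(232-16) = 216^216 ≡ 38 (mod 233).
Giant steps γ_i = 72·38^i mod 233: γ_0=72, γ_1=173, γ_2=50, γ_3=36, γ_4=203, γ_5=25, γ_6=18, γ_7=218 (in table at j=14).
x = i·n + j = 7·16 + 14 = 126.
Check: 216^126 ≡ 72 (mod 233).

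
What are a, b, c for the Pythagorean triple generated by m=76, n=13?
(5607, 1976, 5945)

Euclid's formula: a = m² - n², b = 2mn, c = m² + n²
m = 76, n = 13
a = 76² - 13² = 5776 - 169 = 5607
b = 2 × 76 × 13 = 1976
c = 76² + 13² = 5776 + 169 = 5945
Verification: 5607² + 1976² = 31438449 + 3904576 = 35343025 = 5945² ✓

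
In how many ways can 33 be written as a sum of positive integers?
10143

p(n) counts ways to write n as a sum of positive integers (order ignored).
Euler's pentagonal recurrence: p(k) = p(k-1) + p(k-2) - p(k-5) - p(k-7) + p(k-12) + p(k-15) - ... (offsets j(3j∓1)/2, signs ++--, p(0)=1, p(<0)=0).
DP table for k = 0..32: p(0)=1, p(1)=1, p(2)=2, p(3)=3, p(4)=5, p(5)=7, p(6)=11, p(7)=15, p(8)=22, p(9)=30, p(10)=42, p(11)=56, p(12)=77, p(13)=101, p(14)=135, p(15)=176, p(16)=231, p(17)=297, p(18)=385, p(19)=490, p(20)=627, p(21)=792, p(22)=1002, p(23)=1255, p(24)=1575, p(25)=1958, p(26)=2436, p(27)=3010, p(28)=3718, p(29)=4565, p(30)=5604, p(31)=6842, p(32)=8349.
Final step: p(33) = p(32) + p(31) - p(28) - p(26) + p(21) + p(18) - p(11) - p(7)
= 8349 + 6842 - 3718 - 2436 + 792 + 385 - 56 - 15
= 10143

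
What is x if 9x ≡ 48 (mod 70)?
x ≡ 52 (mod 70)

gcd(9, 70) = 1, which divides 48, so solutions exist.
Find 9^(-1) mod 70 by the extended Euclidean algorithm:
70 = 7 × 9 + 7  ⟹  7 = (1)·70 + (-7)·9
9 = 1 × 7 + 2  ⟹  2 = (-1)·70 + (8)·9
7 = 3 × 2 + 1  ⟹  1 = (4)·70 + (-31)·9
So (-31)·9 ≡ 1 (mod 70), i.e. 9^(-1) ≡ -31 ≡ 39 (mod 70).
x ≡ 39 × 48 = 1872 ≡ 52 (mod 70).
Check: 9 × 52 = 468 ≡ 48 (mod 70).
Unique solution: x ≡ 52 (mod 70)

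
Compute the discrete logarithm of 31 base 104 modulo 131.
119

Baby-step giant-step with step n = ⌈√131⌉ = 12.
Baby steps 104^j mod 131 (j:value) for j=0..11: 0:1, 1:104, 2:74, 3:98, 4:105, 5:47, 6:41, 7:72, 8:21, 9:88, 10:113, 11:93.
Giant-step multiplier: 104^(-12) ≡ 104^(130-12) = 104^118 ≡ 125 (mod 131).
Giant steps γ_i = 31·125^i mod 131: γ_0=31, γ_1=76, γ_2=68, γ_3=116, γ_4=90, γ_5=115, γ_6=96, γ_7=79, γ_8=50, γ_9=93 (in table at j=11).
x = i·n + j = 9·12 + 11 = 119.
Check: 104^119 ≡ 31 (mod 131).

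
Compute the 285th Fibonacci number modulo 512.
258

Matrix identity: Q^n = [[F_(n+1), F_n], [F_n, F_(n-1)]] with Q = [[1,1],[1,0]].
n = 285 = 100011101₂. Square-and-multiply, entries mod 512:
Q^1 = [[1,1],[1,0]]
Q^2 = (Q^1)² = [[2,1],[1,1]]
Q^4 = (Q^2)² = [[5,3],[3,2]]
Q^8 = (Q^4)² = [[34,21],[21,13]]
Q^17 = (Q^8)²·Q = [[24,61],[61,475]]
Q^35 = (Q^17)²·Q = [[432,201],[201,231]]
Q^71 = (Q^35)²·Q = [[352,209],[209,143]]
Q^142 = (Q^71)² = [[161,31],[31,130]]
Q^285 = (Q^142)²·Q = [[63,258],[258,317]]
F_285 mod 512 = Q^285[0][1] = 258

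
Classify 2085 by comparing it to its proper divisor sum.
deficient

Proper divisors of 2085: sum = 1 + 3 + 5 + 15 + 139 + 417 + 695 = 1275
Since 1275 < 2085, 2085 is deficient.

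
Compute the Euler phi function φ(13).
12

13 = 13
φ(n) = n × ∏(1 - 1/p) for each prime p dividing n
φ(13) = 13 × (1 - 1/13) = 12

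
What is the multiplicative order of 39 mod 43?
14

43 is prime, so ord(39) divides φ(43) = 42.
Divisors of 42: 1, 2, 3, 6, 7, 14, 21, 42.
Repeated squaring: 39^1 ≡ 39, 39^2 ≡ 16, 39^4 ≡ 41, 39^8 ≡ 4, 39^16 ≡ 16, 39^32 ≡ 41 (mod 43).
Test 39^d mod 43 for each divisor d in increasing order:
39^1 ≡ 39
39^2 ≡ 16
39^3 = 39^2·39^1 ≡ 22
39^6 = 39^4·39^2 ≡ 11
39^7 = 39^4·39^2·39^1 ≡ 42
39^14 = 39^8·39^4·39^2 ≡ 1  ← first divisor giving 1
The order is 14.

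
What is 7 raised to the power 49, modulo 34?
7

Repeated squaring. Binary of 49 = 110001.
7^1 ≡ 7 (mod 34); 7^2 ≡ 15 (mod 34); 7^4 ≡ 21 (mod 34); 7^8 ≡ 33 (mod 34); 7^16 ≡ 1 (mod 34); 7^32 ≡ 1 (mod 34)
7^49 = 7^1 × 7^16 × 7^32 ≡ 7 (mod 34)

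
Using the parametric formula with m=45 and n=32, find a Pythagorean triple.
(1001, 2880, 3049)

Euclid's formula: a = m² - n², b = 2mn, c = m² + n²
m = 45, n = 32
a = 45² - 32² = 2025 - 1024 = 1001
b = 2 × 45 × 32 = 2880
c = 45² + 32² = 2025 + 1024 = 3049
Verification: 1001² + 2880² = 1002001 + 8294400 = 9296401 = 3049² ✓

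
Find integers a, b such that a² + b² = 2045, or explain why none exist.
14² + 43² (a=14, b=43)

Factorization: 2045 = 5 × 409
By Fermat: n is sum of two squares iff every prime p ≡ 3 (mod 4) appears to even power.
All primes ≡ 3 (mod 4) appear to even power.
Search a = 0, 1, 2, … for 2045 - a² a perfect square: first hit at a = 14: 2045 - 196 = 1849 = 43².
2045 = 14² + 43² = 196 + 1849 ✓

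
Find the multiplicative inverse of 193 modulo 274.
115

gcd(193, 274) = 1, so the inverse exists.
Extended Euclidean algorithm on (274, 193):
274 = 1 × 193 + 81  ⟹  81 = (1)·274 + (-1)·193
193 = 2 × 81 + 31  ⟹  31 = (-2)·274 + (3)·193
81 = 2 × 31 + 19  ⟹  19 = (5)·274 + (-7)·193
31 = 1 × 19 + 12  ⟹  12 = (-7)·274 + (10)·193
19 = 1 × 12 + 7  ⟹  7 = (12)·274 + (-17)·193
12 = 1 × 7 + 5  ⟹  5 = (-19)·274 + (27)·193
7 = 1 × 5 + 2  ⟹  2 = (31)·274 + (-44)·193
5 = 2 × 2 + 1  ⟹  1 = (-81)·274 + (115)·193
So (115)·193 ≡ 1 (mod 274), i.e. 193^(-1) ≡ 115 (mod 274).
Check: 193 × 115 = 22195 ≡ 1 (mod 274)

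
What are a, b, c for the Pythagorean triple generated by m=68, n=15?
(4399, 2040, 4849)

Euclid's formula: a = m² - n², b = 2mn, c = m² + n²
m = 68, n = 15
a = 68² - 15² = 4624 - 225 = 4399
b = 2 × 68 × 15 = 2040
c = 68² + 15² = 4624 + 225 = 4849
Verification: 4399² + 2040² = 19351201 + 4161600 = 23512801 = 4849² ✓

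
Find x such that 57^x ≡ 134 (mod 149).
63

Baby-step giant-step with step n = ⌈√149⌉ = 13.
Baby steps 57^j mod 149 (j:value) for j=0..12: 0:1, 1:57, 2:120, 3:135, 4:96, 5:108, 6:47, 7:146, 8:127, 9:87, 10:42, 11:10, 12:123.
Giant-step multiplier: 57^(-13) ≡ 57^(148-13) = 57^135 ≡ 56 (mod 149).
Giant steps γ_i = 134·56^i mod 149: γ_0=134, γ_1=54, γ_2=44, γ_3=80, γ_4=10 (in table at j=11).
x = i·n + j = 4·13 + 11 = 63.
Check: 57^63 ≡ 134 (mod 149).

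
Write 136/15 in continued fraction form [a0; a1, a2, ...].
[9; 15]

Euclidean algorithm steps:
136 = 9 × 15 + 1
15 = 15 × 1 + 0
Continued fraction: [9; 15]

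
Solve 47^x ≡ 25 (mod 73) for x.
14

Baby-step giant-step with step n = ⌈√73⌉ = 9.
Baby steps 47^j mod 73 (j:value) for j=0..8: 0:1, 1:47, 2:19, 3:17, 4:69, 5:31, 6:70, 7:5, 8:16.
Giant-step multiplier: 47^(-9) ≡ 47^(72-9) = 47^63 ≡ 10 (mod 73).
Giant steps γ_i = 25·10^i mod 73: γ_0=25, γ_1=31 (in table at j=5).
x = i·n + j = 1·9 + 5 = 14.
Check: 47^14 ≡ 25 (mod 73).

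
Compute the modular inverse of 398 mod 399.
398

gcd(398, 399) = 1, so the inverse exists.
Extended Euclidean algorithm on (399, 398):
399 = 1 × 398 + 1  ⟹  1 = (1)·399 + (-1)·398
So (-1)·398 ≡ 1 (mod 399), i.e. 398^(-1) ≡ -1 ≡ 398 (mod 399).
Check: 398 × 398 = 158404 ≡ 1 (mod 399)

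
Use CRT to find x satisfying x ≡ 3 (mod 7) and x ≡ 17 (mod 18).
17

Using Chinese Remainder Theorem:
M = 7 × 18 = 126
M1 = 18, M2 = 7
y1 = 18^(-1) mod 7 = 2
y2 = 7^(-1) mod 18 = 13
x = (3×18×2 + 17×7×13) mod 126 = 17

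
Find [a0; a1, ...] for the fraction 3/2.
[1; 2]

Euclidean algorithm steps:
3 = 1 × 2 + 1
2 = 2 × 1 + 0
Continued fraction: [1; 2]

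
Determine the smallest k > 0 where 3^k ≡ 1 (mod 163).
162

163 is prime, so ord(3) divides φ(163) = 162.
Divisors of 162: 1, 2, 3, 6, 9, 18, 27, 54, 81, 162.
Repeated squaring: 3^1 ≡ 3, 3^2 ≡ 9, 3^4 ≡ 81, 3^8 ≡ 41, 3^16 ≡ 51, 3^32 ≡ 156, 3^64 ≡ 49, 3^128 ≡ 119 (mod 163).
Test 3^d mod 163 for each divisor d in increasing order:
3^1 ≡ 3
3^2 ≡ 9
3^3 = 3^2·3^1 ≡ 27
3^6 = 3^4·3^2 ≡ 77
3^9 = 3^8·3^1 ≡ 123
3^18 = 3^16·3^2 ≡ 133
3^27 = 3^16·3^8·3^2·3^1 ≡ 59
3^54 = 3^32·3^16·3^4·3^2 ≡ 58
3^81 = 3^64·3^16·3^1 ≡ 162
3^162 = 3^128·3^32·3^2 ≡ 1  ← first divisor giving 1
The order is 162.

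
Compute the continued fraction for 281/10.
[28; 10]

Euclidean algorithm steps:
281 = 28 × 10 + 1
10 = 10 × 1 + 0
Continued fraction: [28; 10]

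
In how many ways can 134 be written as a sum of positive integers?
8149040695

p(n) counts ways to write n as a sum of positive integers (order ignored).
Euler's pentagonal recurrence: p(k) = p(k-1) + p(k-2) - p(k-5) - p(k-7) + p(k-12) + p(k-15) - ... (offsets j(3j∓1)/2, signs ++--, p(0)=1, p(<0)=0).
DP table for k = 0..133: p(0)=1, p(1)=1, p(2)=2, p(3)=3, p(4)=5, p(5)=7, p(6)=11, p(7)=15, p(8)=22, p(9)=30, p(10)=42, p(11)=56, p(12)=77, p(13)=101, p(14)=135, p(15)=176, p(16)=231, p(17)=297, p(18)=385, p(19)=490, p(20)=627, p(21)=792, p(22)=1002, p(23)=1255, p(24)=1575, p(25)=1958, p(26)=2436, p(27)=3010, p(28)=3718, p(29)=4565, p(30)=5604, p(31)=6842, p(32)=8349, p(33)=10143, p(34)=12310, p(35)=14883, p(36)=17977, p(37)=21637, p(38)=26015, p(39)=31185, p(40)=37338, p(41)=44583, p(42)=53174, p(43)=63261, p(44)=75175, p(45)=89134, p(46)=105558, p(47)=124754, p(48)=147273, p(49)=173525, p(50)=204226, p(51)=239943, p(52)=281589, p(53)=329931, p(54)=386155, p(55)=451276, p(56)=526823, p(57)=614154, p(58)=715220, p(59)=831820, p(60)=966467, p(61)=1121505, p(62)=1300156, p(63)=1505499, p(64)=1741630, p(65)=2012558, p(66)=2323520, p(67)=2679689, p(68)=3087735, p(69)=3554345, p(70)=4087968, p(71)=4697205, p(72)=5392783, p(73)=6185689, p(74)=7089500, p(75)=8118264, p(76)=9289091, p(77)=10619863, p(78)=12132164, p(79)=13848650, p(80)=15796476, p(81)=18004327, p(82)=20506255, p(83)=23338469, p(84)=26543660, p(85)=30167357, p(86)=34262962, p(87)=38887673, p(88)=44108109, p(89)=49995925, p(90)=56634173, p(91)=64112359, p(92)=72533807, p(93)=82010177, p(94)=92669720, p(95)=104651419, p(96)=118114304, p(97)=133230930, p(98)=150198136, p(99)=169229875, p(100)=190569292, p(101)=214481126, p(102)=241265379, p(103)=271248950, p(104)=304801365, p(105)=342325709, p(106)=384276336, p(107)=431149389, p(108)=483502844, p(109)=541946240, p(110)=607163746, p(111)=679903203, p(112)=761002156, p(113)=851376628, p(114)=952050665, p(115)=1064144451, p(116)=1188908248, p(117)=1327710076, p(118)=1482074143, p(119)=1653668665, p(120)=1844349560, p(121)=2056148051, p(122)=2291320912, p(123)=2552338241, p(124)=2841940500, p(125)=3163127352, p(126)=3519222692, p(127)=3913864295, p(128)=4351078600, p(129)=4835271870, p(130)=5371315400, p(131)=5964539504, p(132)=6620830889, p(133)=7346629512.
Final step: p(134) = p(133) + p(132) - p(129) - p(127) + p(122) + p(119) - p(112) - p(108) + p(99) + p(94) - p(83) - p(77) + p(64) + p(57) - p(42) - p(34) + p(17) + p(8)
= 7346629512 + 6620830889 - 4835271870 - 3913864295 + 2291320912 + 1653668665 - 761002156 - 483502844 + 169229875 + 92669720 - 23338469 - 10619863 + 1741630 + 614154 - 53174 - 12310 + 297 + 22
= 8149040695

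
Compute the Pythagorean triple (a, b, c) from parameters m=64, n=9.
(4015, 1152, 4177)

Euclid's formula: a = m² - n², b = 2mn, c = m² + n²
m = 64, n = 9
a = 64² - 9² = 4096 - 81 = 4015
b = 2 × 64 × 9 = 1152
c = 64² + 9² = 4096 + 81 = 4177
Verification: 4015² + 1152² = 16120225 + 1327104 = 17447329 = 4177² ✓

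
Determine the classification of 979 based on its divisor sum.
deficient

Proper divisors of 979: sum = 1 + 11 + 89 = 101
Since 101 < 979, 979 is deficient.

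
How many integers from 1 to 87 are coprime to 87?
56

87 = 3 × 29
φ(n) = n × ∏(1 - 1/p) for each prime p dividing n
φ(87) = 87 × (1 - 1/3) × (1 - 1/29) = 56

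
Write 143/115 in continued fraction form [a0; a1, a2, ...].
[1; 4, 9, 3]

Euclidean algorithm steps:
143 = 1 × 115 + 28
115 = 4 × 28 + 3
28 = 9 × 3 + 1
3 = 3 × 1 + 0
Continued fraction: [1; 4, 9, 3]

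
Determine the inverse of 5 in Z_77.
31

gcd(5, 77) = 1, so the inverse exists.
Extended Euclidean algorithm on (77, 5):
77 = 15 × 5 + 2  ⟹  2 = (1)·77 + (-15)·5
5 = 2 × 2 + 1  ⟹  1 = (-2)·77 + (31)·5
So (31)·5 ≡ 1 (mod 77), i.e. 5^(-1) ≡ 31 (mod 77).
Check: 5 × 31 = 155 ≡ 1 (mod 77)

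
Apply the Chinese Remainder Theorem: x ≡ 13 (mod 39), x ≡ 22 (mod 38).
364

Using Chinese Remainder Theorem:
M = 39 × 38 = 1482
M1 = 38, M2 = 39
y1 = 38^(-1) mod 39 = 38
y2 = 39^(-1) mod 38 = 1
x = (13×38×38 + 22×39×1) mod 1482 = 364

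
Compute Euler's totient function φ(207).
132

207 = 3^2 × 23
φ(n) = n × ∏(1 - 1/p) for each prime p dividing n
φ(207) = 207 × (1 - 1/3) × (1 - 1/23) = 132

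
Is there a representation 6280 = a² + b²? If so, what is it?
14² + 78² (a=14, b=78)

Factorization: 6280 = 2^3 × 5 × 157
By Fermat: n is sum of two squares iff every prime p ≡ 3 (mod 4) appears to even power.
All primes ≡ 3 (mod 4) appear to even power.
Search a = 0, 1, 2, … for 6280 - a² a perfect square: first hit at a = 14: 6280 - 196 = 6084 = 78².
6280 = 14² + 78² = 196 + 6084 ✓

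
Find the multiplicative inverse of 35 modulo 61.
7

gcd(35, 61) = 1, so the inverse exists.
Extended Euclidean algorithm on (61, 35):
61 = 1 × 35 + 26  ⟹  26 = (1)·61 + (-1)·35
35 = 1 × 26 + 9  ⟹  9 = (-1)·61 + (2)·35
26 = 2 × 9 + 8  ⟹  8 = (3)·61 + (-5)·35
9 = 1 × 8 + 1  ⟹  1 = (-4)·61 + (7)·35
So (7)·35 ≡ 1 (mod 61), i.e. 35^(-1) ≡ 7 (mod 61).
Check: 35 × 7 = 245 ≡ 1 (mod 61)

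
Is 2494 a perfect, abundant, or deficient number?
deficient

Proper divisors of 2494: sum = 1 + 2 + 29 + 43 + 58 + 86 + 1247 = 1466
Since 1466 < 2494, 2494 is deficient.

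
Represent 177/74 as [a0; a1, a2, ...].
[2; 2, 1, 1, 4, 3]

Euclidean algorithm steps:
177 = 2 × 74 + 29
74 = 2 × 29 + 16
29 = 1 × 16 + 13
16 = 1 × 13 + 3
13 = 4 × 3 + 1
3 = 3 × 1 + 0
Continued fraction: [2; 2, 1, 1, 4, 3]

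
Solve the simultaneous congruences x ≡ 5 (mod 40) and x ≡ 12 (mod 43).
485

Using Chinese Remainder Theorem:
M = 40 × 43 = 1720
M1 = 43, M2 = 40
y1 = 43^(-1) mod 40 = 27
y2 = 40^(-1) mod 43 = 14
x = (5×43×27 + 12×40×14) mod 1720 = 485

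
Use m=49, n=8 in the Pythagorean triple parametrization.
(2337, 784, 2465)

Euclid's formula: a = m² - n², b = 2mn, c = m² + n²
m = 49, n = 8
a = 49² - 8² = 2401 - 64 = 2337
b = 2 × 49 × 8 = 784
c = 49² + 8² = 2401 + 64 = 2465
Verification: 2337² + 784² = 5461569 + 614656 = 6076225 = 2465² ✓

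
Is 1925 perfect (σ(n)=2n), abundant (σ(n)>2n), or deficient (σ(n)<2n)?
deficient

Proper divisors of 1925: sum = 1 + 5 + 7 + 11 + 25 + 35 + 55 + 77 + 175 + 275 + 385 = 1051
Since 1051 < 1925, 1925 is deficient.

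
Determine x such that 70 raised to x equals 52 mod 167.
45

Baby-step giant-step with step n = ⌈√167⌉ = 13.
Baby steps 70^j mod 167 (j:value) for j=0..12: 0:1, 1:70, 2:57, 3:149, 4:76, 5:143, 6:157, 7:135, 8:98, 9:13, 10:75, 11:73, 12:100.
Giant-step multiplier: 70^(-13) ≡ 70^(166-13) = 70^153 ≡ 155 (mod 167).
Giant steps γ_i = 52·155^i mod 167: γ_0=52, γ_1=44, γ_2=140, γ_3=157 (in table at j=6).
x = i·n + j = 3·13 + 6 = 45.
Check: 70^45 ≡ 52 (mod 167).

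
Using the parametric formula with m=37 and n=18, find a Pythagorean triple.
(1045, 1332, 1693)

Euclid's formula: a = m² - n², b = 2mn, c = m² + n²
m = 37, n = 18
a = 37² - 18² = 1369 - 324 = 1045
b = 2 × 37 × 18 = 1332
c = 37² + 18² = 1369 + 324 = 1693
Verification: 1045² + 1332² = 1092025 + 1774224 = 2866249 = 1693² ✓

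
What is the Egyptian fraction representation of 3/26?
1/9 + 1/234

Greedy algorithm:
3/26: ceiling(26/3) = 9, use 1/9
1/234: ceiling(234/1) = 234, use 1/234
Result: 3/26 = 1/9 + 1/234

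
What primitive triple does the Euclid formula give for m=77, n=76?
(153, 11704, 11705)

Euclid's formula: a = m² - n², b = 2mn, c = m² + n²
m = 77, n = 76
a = 77² - 76² = 5929 - 5776 = 153
b = 2 × 77 × 76 = 11704
c = 77² + 76² = 5929 + 5776 = 11705
Verification: 153² + 11704² = 23409 + 136983616 = 137007025 = 11705² ✓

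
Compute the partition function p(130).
5371315400

p(n) counts ways to write n as a sum of positive integers (order ignored).
Euler's pentagonal recurrence: p(k) = p(k-1) + p(k-2) - p(k-5) - p(k-7) + p(k-12) + p(k-15) - ... (offsets j(3j∓1)/2, signs ++--, p(0)=1, p(<0)=0).
DP table for k = 0..129: p(0)=1, p(1)=1, p(2)=2, p(3)=3, p(4)=5, p(5)=7, p(6)=11, p(7)=15, p(8)=22, p(9)=30, p(10)=42, p(11)=56, p(12)=77, p(13)=101, p(14)=135, p(15)=176, p(16)=231, p(17)=297, p(18)=385, p(19)=490, p(20)=627, p(21)=792, p(22)=1002, p(23)=1255, p(24)=1575, p(25)=1958, p(26)=2436, p(27)=3010, p(28)=3718, p(29)=4565, p(30)=5604, p(31)=6842, p(32)=8349, p(33)=10143, p(34)=12310, p(35)=14883, p(36)=17977, p(37)=21637, p(38)=26015, p(39)=31185, p(40)=37338, p(41)=44583, p(42)=53174, p(43)=63261, p(44)=75175, p(45)=89134, p(46)=105558, p(47)=124754, p(48)=147273, p(49)=173525, p(50)=204226, p(51)=239943, p(52)=281589, p(53)=329931, p(54)=386155, p(55)=451276, p(56)=526823, p(57)=614154, p(58)=715220, p(59)=831820, p(60)=966467, p(61)=1121505, p(62)=1300156, p(63)=1505499, p(64)=1741630, p(65)=2012558, p(66)=2323520, p(67)=2679689, p(68)=3087735, p(69)=3554345, p(70)=4087968, p(71)=4697205, p(72)=5392783, p(73)=6185689, p(74)=7089500, p(75)=8118264, p(76)=9289091, p(77)=10619863, p(78)=12132164, p(79)=13848650, p(80)=15796476, p(81)=18004327, p(82)=20506255, p(83)=23338469, p(84)=26543660, p(85)=30167357, p(86)=34262962, p(87)=38887673, p(88)=44108109, p(89)=49995925, p(90)=56634173, p(91)=64112359, p(92)=72533807, p(93)=82010177, p(94)=92669720, p(95)=104651419, p(96)=118114304, p(97)=133230930, p(98)=150198136, p(99)=169229875, p(100)=190569292, p(101)=214481126, p(102)=241265379, p(103)=271248950, p(104)=304801365, p(105)=342325709, p(106)=384276336, p(107)=431149389, p(108)=483502844, p(109)=541946240, p(110)=607163746, p(111)=679903203, p(112)=761002156, p(113)=851376628, p(114)=952050665, p(115)=1064144451, p(116)=1188908248, p(117)=1327710076, p(118)=1482074143, p(119)=1653668665, p(120)=1844349560, p(121)=2056148051, p(122)=2291320912, p(123)=2552338241, p(124)=2841940500, p(125)=3163127352, p(126)=3519222692, p(127)=3913864295, p(128)=4351078600, p(129)=4835271870.
Final step: p(130) = p(129) + p(128) - p(125) - p(123) + p(118) + p(115) - p(108) - p(104) + p(95) + p(90) - p(79) - p(73) + p(60) + p(53) - p(38) - p(30) + p(13) + p(4)
= 4835271870 + 4351078600 - 3163127352 - 2552338241 + 1482074143 + 1064144451 - 483502844 - 304801365 + 104651419 + 56634173 - 13848650 - 6185689 + 966467 + 329931 - 26015 - 5604 + 101 + 5
= 5371315400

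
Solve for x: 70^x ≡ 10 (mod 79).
72

Baby-step giant-step with step n = ⌈√79⌉ = 9.
Baby steps 70^j mod 79 (j:value) for j=0..8: 0:1, 1:70, 2:2, 3:61, 4:4, 5:43, 6:8, 7:7, 8:16.
Giant-step multiplier: 70^(-9) ≡ 70^(78-9) = 70^69 ≡ 17 (mod 79).
Giant steps γ_i = 10·17^i mod 79: γ_0=10, γ_1=12, γ_2=46, γ_3=71, γ_4=22, γ_5=58, γ_6=38, γ_7=14, γ_8=1 (in table at j=0).
x = i·n + j = 8·9 + 0 = 72.
Check: 70^72 ≡ 10 (mod 79).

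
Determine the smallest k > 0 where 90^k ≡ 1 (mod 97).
96

97 is prime, so ord(90) divides φ(97) = 96.
Divisors of 96: 1, 2, 3, 4, 6, 8, 12, 16, 24, 32, 48, 96.
Repeated squaring: 90^1 ≡ 90, 90^2 ≡ 49, 90^4 ≡ 73, 90^8 ≡ 91, 90^16 ≡ 36, 90^32 ≡ 35, 90^64 ≡ 61 (mod 97).
Test 90^d mod 97 for each divisor d in increasing order:
90^1 ≡ 90
90^2 ≡ 49
90^3 = 90^2·90^1 ≡ 45
90^4 ≡ 73
90^6 = 90^4·90^2 ≡ 85
90^8 ≡ 91
90^12 = 90^8·90^4 ≡ 47
90^16 ≡ 36
90^24 = 90^16·90^8 ≡ 75
90^32 ≡ 35
90^48 = 90^32·90^16 ≡ 96
90^96 = 90^64·90^32 ≡ 1  ← first divisor giving 1
The order is 96.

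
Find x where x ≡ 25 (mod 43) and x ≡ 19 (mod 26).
799

Using Chinese Remainder Theorem:
M = 43 × 26 = 1118
M1 = 26, M2 = 43
y1 = 26^(-1) mod 43 = 5
y2 = 43^(-1) mod 26 = 23
x = (25×26×5 + 19×43×23) mod 1118 = 799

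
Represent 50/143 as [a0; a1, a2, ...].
[0; 2, 1, 6, 7]

Euclidean algorithm steps:
50 = 0 × 143 + 50
143 = 2 × 50 + 43
50 = 1 × 43 + 7
43 = 6 × 7 + 1
7 = 7 × 1 + 0
Continued fraction: [0; 2, 1, 6, 7]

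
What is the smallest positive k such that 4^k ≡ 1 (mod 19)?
9

19 is prime, so ord(4) divides φ(19) = 18.
Divisors of 18: 1, 2, 3, 6, 9, 18.
Repeated squaring: 4^1 ≡ 4, 4^2 ≡ 16, 4^4 ≡ 9, 4^8 ≡ 5, 4^16 ≡ 6 (mod 19).
Test 4^d mod 19 for each divisor d in increasing order:
4^1 ≡ 4
4^2 ≡ 16
4^3 = 4^2·4^1 ≡ 7
4^6 = 4^4·4^2 ≡ 11
4^9 = 4^8·4^1 ≡ 1  ← first divisor giving 1
The order is 9.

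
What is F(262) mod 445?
266

Matrix identity: Q^n = [[F_(n+1), F_n], [F_n, F_(n-1)]] with Q = [[1,1],[1,0]].
n = 262 = 100000110₂. Square-and-multiply, entries mod 445:
Q^1 = [[1,1],[1,0]]
Q^2 = (Q^1)² = [[2,1],[1,1]]
Q^4 = (Q^2)² = [[5,3],[3,2]]
Q^8 = (Q^4)² = [[34,21],[21,13]]
Q^16 = (Q^8)² = [[262,97],[97,165]]
Q^32 = (Q^16)² = [[178,34],[34,144]]
Q^65 = (Q^32)²·Q = [[178,355],[355,268]]
Q^131 = (Q^65)²·Q = [[89,179],[179,355]]
Q^262 = (Q^131)² = [[357,266],[266,91]]
F_262 mod 445 = Q^262[0][1] = 266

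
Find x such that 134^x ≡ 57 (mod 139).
6

Baby-step giant-step with step n = ⌈√139⌉ = 12.
Baby steps 134^j mod 139 (j:value) for j=0..11: 0:1, 1:134, 2:25, 3:14, 4:69, 5:72, 6:57, 7:132, 8:35, 9:103, 10:41, 11:73.
h = 57 is already in the table at j=6, so x = 6.
Check: 134^6 ≡ 57 (mod 139).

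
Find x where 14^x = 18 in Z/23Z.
10

Baby-step giant-step with step n = ⌈√23⌉ = 5.
Baby steps 14^j mod 23 (j:value) for j=0..4: 0:1, 1:14, 2:12, 3:7, 4:6.
Giant-step multiplier: 14^(-5) ≡ 14^(22-5) = 14^17 ≡ 20 (mod 23).
Giant steps γ_i = 18·20^i mod 23: γ_0=18, γ_1=15, γ_2=1 (in table at j=0).
x = i·n + j = 2·5 + 0 = 10.
Check: 14^10 ≡ 18 (mod 23).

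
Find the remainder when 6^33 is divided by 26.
18

Repeated squaring. Binary of 33 = 100001.
6^1 ≡ 6 (mod 26); 6^2 ≡ 10 (mod 26); 6^4 ≡ 22 (mod 26); 6^8 ≡ 16 (mod 26); 6^16 ≡ 22 (mod 26); 6^32 ≡ 16 (mod 26)
6^33 = 6^1 × 6^32 ≡ 18 (mod 26)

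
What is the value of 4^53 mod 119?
72

Repeated squaring. Binary of 53 = 110101.
4^1 ≡ 4 (mod 119); 4^2 ≡ 16 (mod 119); 4^4 ≡ 18 (mod 119); 4^8 ≡ 86 (mod 119); 4^16 ≡ 18 (mod 119); 4^32 ≡ 86 (mod 119)
4^53 = 4^1 × 4^4 × 4^16 × 4^32 ≡ 72 (mod 119)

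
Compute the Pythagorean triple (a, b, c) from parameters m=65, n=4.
(4209, 520, 4241)

Euclid's formula: a = m² - n², b = 2mn, c = m² + n²
m = 65, n = 4
a = 65² - 4² = 4225 - 16 = 4209
b = 2 × 65 × 4 = 520
c = 65² + 4² = 4225 + 16 = 4241
Verification: 4209² + 520² = 17715681 + 270400 = 17986081 = 4241² ✓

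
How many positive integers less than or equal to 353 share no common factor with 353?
352

353 = 353
φ(n) = n × ∏(1 - 1/p) for each prime p dividing n
φ(353) = 353 × (1 - 1/353) = 352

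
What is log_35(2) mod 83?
75

Baby-step giant-step with step n = ⌈√83⌉ = 10.
Baby steps 35^j mod 83 (j:value) for j=0..9: 0:1, 1:35, 2:63, 3:47, 4:68, 5:56, 6:51, 7:42, 8:59, 9:73.
Giant-step multiplier: 35^(-10) ≡ 35^(82-10) = 35^72 ≡ 23 (mod 83).
Giant steps γ_i = 2·23^i mod 83: γ_0=2, γ_1=46, γ_2=62, γ_3=15, γ_4=13, γ_5=50, γ_6=71, γ_7=56 (in table at j=5).
x = i·n + j = 7·10 + 5 = 75.
Check: 35^75 ≡ 2 (mod 83).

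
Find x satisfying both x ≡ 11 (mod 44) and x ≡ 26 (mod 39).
143

Using Chinese Remainder Theorem:
M = 44 × 39 = 1716
M1 = 39, M2 = 44
y1 = 39^(-1) mod 44 = 35
y2 = 44^(-1) mod 39 = 8
x = (11×39×35 + 26×44×8) mod 1716 = 143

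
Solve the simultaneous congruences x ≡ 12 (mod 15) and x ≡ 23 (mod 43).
582

Using Chinese Remainder Theorem:
M = 15 × 43 = 645
M1 = 43, M2 = 15
y1 = 43^(-1) mod 15 = 7
y2 = 15^(-1) mod 43 = 23
x = (12×43×7 + 23×15×23) mod 645 = 582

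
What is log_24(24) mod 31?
1

Baby-step giant-step with step n = ⌈√31⌉ = 6.
Baby steps 24^j mod 31 (j:value) for j=0..5: 0:1, 1:24, 2:18, 3:29, 4:14, 5:26.
h = 24 is already in the table at j=1, so x = 1.
Check: 24^1 ≡ 24 (mod 31).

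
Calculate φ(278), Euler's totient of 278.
138

278 = 2 × 139
φ(n) = n × ∏(1 - 1/p) for each prime p dividing n
φ(278) = 278 × (1 - 1/2) × (1 - 1/139) = 138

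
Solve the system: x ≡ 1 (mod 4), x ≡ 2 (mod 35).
37

Using Chinese Remainder Theorem:
M = 4 × 35 = 140
M1 = 35, M2 = 4
y1 = 35^(-1) mod 4 = 3
y2 = 4^(-1) mod 35 = 9
x = (1×35×3 + 2×4×9) mod 140 = 37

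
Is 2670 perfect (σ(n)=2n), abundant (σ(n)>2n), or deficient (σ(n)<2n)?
abundant

Proper divisors of 2670: sum = 1 + 2 + 3 + 5 + 6 + 10 + 15 + 30 + 89 + 178 + 267 + 445 + 534 + 890 + 1335 = 3810
Since 3810 > 2670, 2670 is abundant.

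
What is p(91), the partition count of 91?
64112359

p(n) counts ways to write n as a sum of positive integers (order ignored).
Euler's pentagonal recurrence: p(k) = p(k-1) + p(k-2) - p(k-5) - p(k-7) + p(k-12) + p(k-15) - ... (offsets j(3j∓1)/2, signs ++--, p(0)=1, p(<0)=0).
DP table for k = 0..90: p(0)=1, p(1)=1, p(2)=2, p(3)=3, p(4)=5, p(5)=7, p(6)=11, p(7)=15, p(8)=22, p(9)=30, p(10)=42, p(11)=56, p(12)=77, p(13)=101, p(14)=135, p(15)=176, p(16)=231, p(17)=297, p(18)=385, p(19)=490, p(20)=627, p(21)=792, p(22)=1002, p(23)=1255, p(24)=1575, p(25)=1958, p(26)=2436, p(27)=3010, p(28)=3718, p(29)=4565, p(30)=5604, p(31)=6842, p(32)=8349, p(33)=10143, p(34)=12310, p(35)=14883, p(36)=17977, p(37)=21637, p(38)=26015, p(39)=31185, p(40)=37338, p(41)=44583, p(42)=53174, p(43)=63261, p(44)=75175, p(45)=89134, p(46)=105558, p(47)=124754, p(48)=147273, p(49)=173525, p(50)=204226, p(51)=239943, p(52)=281589, p(53)=329931, p(54)=386155, p(55)=451276, p(56)=526823, p(57)=614154, p(58)=715220, p(59)=831820, p(60)=966467, p(61)=1121505, p(62)=1300156, p(63)=1505499, p(64)=1741630, p(65)=2012558, p(66)=2323520, p(67)=2679689, p(68)=3087735, p(69)=3554345, p(70)=4087968, p(71)=4697205, p(72)=5392783, p(73)=6185689, p(74)=7089500, p(75)=8118264, p(76)=9289091, p(77)=10619863, p(78)=12132164, p(79)=13848650, p(80)=15796476, p(81)=18004327, p(82)=20506255, p(83)=23338469, p(84)=26543660, p(85)=30167357, p(86)=34262962, p(87)=38887673, p(88)=44108109, p(89)=49995925, p(90)=56634173.
Final step: p(91) = p(90) + p(89) - p(86) - p(84) + p(79) + p(76) - p(69) - p(65) + p(56) + p(51) - p(40) - p(34) + p(21) + p(14)
= 56634173 + 49995925 - 34262962 - 26543660 + 13848650 + 9289091 - 3554345 - 2012558 + 526823 + 239943 - 37338 - 12310 + 792 + 135
= 64112359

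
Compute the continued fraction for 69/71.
[0; 1, 34, 2]

Euclidean algorithm steps:
69 = 0 × 71 + 69
71 = 1 × 69 + 2
69 = 34 × 2 + 1
2 = 2 × 1 + 0
Continued fraction: [0; 1, 34, 2]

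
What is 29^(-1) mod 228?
173

gcd(29, 228) = 1, so the inverse exists.
Extended Euclidean algorithm on (228, 29):
228 = 7 × 29 + 25  ⟹  25 = (1)·228 + (-7)·29
29 = 1 × 25 + 4  ⟹  4 = (-1)·228 + (8)·29
25 = 6 × 4 + 1  ⟹  1 = (7)·228 + (-55)·29
So (-55)·29 ≡ 1 (mod 228), i.e. 29^(-1) ≡ -55 ≡ 173 (mod 228).
Check: 29 × 173 = 5017 ≡ 1 (mod 228)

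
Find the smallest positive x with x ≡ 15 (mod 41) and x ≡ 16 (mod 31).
1163

Using Chinese Remainder Theorem:
M = 41 × 31 = 1271
M1 = 31, M2 = 41
y1 = 31^(-1) mod 41 = 4
y2 = 41^(-1) mod 31 = 28
x = (15×31×4 + 16×41×28) mod 1271 = 1163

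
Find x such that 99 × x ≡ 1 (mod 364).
239

gcd(99, 364) = 1, so the inverse exists.
Extended Euclidean algorithm on (364, 99):
364 = 3 × 99 + 67  ⟹  67 = (1)·364 + (-3)·99
99 = 1 × 67 + 32  ⟹  32 = (-1)·364 + (4)·99
67 = 2 × 32 + 3  ⟹  3 = (3)·364 + (-11)·99
32 = 10 × 3 + 2  ⟹  2 = (-31)·364 + (114)·99
3 = 1 × 2 + 1  ⟹  1 = (34)·364 + (-125)·99
So (-125)·99 ≡ 1 (mod 364), i.e. 99^(-1) ≡ -125 ≡ 239 (mod 364).
Check: 99 × 239 = 23661 ≡ 1 (mod 364)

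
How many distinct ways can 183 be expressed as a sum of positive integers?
896684817527

p(n) counts ways to write n as a sum of positive integers (order ignored).
Euler's pentagonal recurrence: p(k) = p(k-1) + p(k-2) - p(k-5) - p(k-7) + p(k-12) + p(k-15) - ... (offsets j(3j∓1)/2, signs ++--, p(0)=1, p(<0)=0).
DP table for k = 0..182: p(0)=1, p(1)=1, p(2)=2, p(3)=3, p(4)=5, p(5)=7, p(6)=11, p(7)=15, p(8)=22, p(9)=30, p(10)=42, p(11)=56, p(12)=77, p(13)=101, p(14)=135, p(15)=176, p(16)=231, p(17)=297, p(18)=385, p(19)=490, p(20)=627, p(21)=792, p(22)=1002, p(23)=1255, p(24)=1575, p(25)=1958, p(26)=2436, p(27)=3010, p(28)=3718, p(29)=4565, p(30)=5604, p(31)=6842, p(32)=8349, p(33)=10143, p(34)=12310, p(35)=14883, p(36)=17977, p(37)=21637, p(38)=26015, p(39)=31185, p(40)=37338, p(41)=44583, p(42)=53174, p(43)=63261, p(44)=75175, p(45)=89134, p(46)=105558, p(47)=124754, p(48)=147273, p(49)=173525, p(50)=204226, p(51)=239943, p(52)=281589, p(53)=329931, p(54)=386155, p(55)=451276, p(56)=526823, p(57)=614154, p(58)=715220, p(59)=831820, p(60)=966467, p(61)=1121505, p(62)=1300156, p(63)=1505499, p(64)=1741630, p(65)=2012558, p(66)=2323520, p(67)=2679689, p(68)=3087735, p(69)=3554345, p(70)=4087968, p(71)=4697205, p(72)=5392783, p(73)=6185689, p(74)=7089500, p(75)=8118264, p(76)=9289091, p(77)=10619863, p(78)=12132164, p(79)=13848650, p(80)=15796476, p(81)=18004327, p(82)=20506255, p(83)=23338469, p(84)=26543660, p(85)=30167357, p(86)=34262962, p(87)=38887673, p(88)=44108109, p(89)=49995925, p(90)=56634173, p(91)=64112359, p(92)=72533807, p(93)=82010177, p(94)=92669720, p(95)=104651419, p(96)=118114304, p(97)=133230930, p(98)=150198136, p(99)=169229875, p(100)=190569292, p(101)=214481126, p(102)=241265379, p(103)=271248950, p(104)=304801365, p(105)=342325709, p(106)=384276336, p(107)=431149389, p(108)=483502844, p(109)=541946240, p(110)=607163746, p(111)=679903203, p(112)=761002156, p(113)=851376628, p(114)=952050665, p(115)=1064144451, p(116)=1188908248, p(117)=1327710076, p(118)=1482074143, p(119)=1653668665, p(120)=1844349560, p(121)=2056148051, p(122)=2291320912, p(123)=2552338241, p(124)=2841940500, p(125)=3163127352, p(126)=3519222692, p(127)=3913864295, p(128)=4351078600, p(129)=4835271870, p(130)=5371315400, p(131)=5964539504, p(132)=6620830889, p(133)=7346629512, p(134)=8149040695, p(135)=9035836076, p(136)=10015581680, p(137)=11097645016, p(138)=12292341831, p(139)=13610949895, p(140)=15065878135, p(141)=16670689208, p(142)=18440293320, p(143)=20390982757, p(144)=22540654445, p(145)=24908858009, p(146)=27517052599, p(147)=30388671978, p(148)=33549419497, p(149)=37027355200, p(150)=40853235313, p(151)=45060624582, p(152)=49686288421, p(153)=54770336324, p(154)=60356673280, p(155)=66493182097, p(156)=73232243759, p(157)=80630964769, p(158)=88751778802, p(159)=97662728555, p(160)=107438159466, p(161)=118159068427, p(162)=129913904637, p(163)=142798995930, p(164)=156919475295, p(165)=172389800255, p(166)=189334822579, p(167)=207890420102, p(168)=228204732751, p(169)=250438925115, p(170)=274768617130, p(171)=301384802048, p(172)=330495499613, p(173)=362326859895, p(174)=397125074750, p(175)=435157697830, p(176)=476715857290, p(177)=522115831195, p(178)=571701605655, p(179)=625846753120, p(180)=684957390936, p(181)=749474411781, p(182)=819876908323.
Final step: p(183) = p(182) + p(181) - p(178) - p(176) + p(171) + p(168) - p(161) - p(157) + p(148) + p(143) - p(132) - p(126) + p(113) + p(106) - p(91) - p(83) + p(66) + p(57) - p(38) - p(28) + p(7)
= 819876908323 + 749474411781 - 571701605655 - 476715857290 + 301384802048 + 228204732751 - 118159068427 - 80630964769 + 33549419497 + 20390982757 - 6620830889 - 3519222692 + 851376628 + 384276336 - 64112359 - 23338469 + 2323520 + 614154 - 26015 - 3718 + 15
= 896684817527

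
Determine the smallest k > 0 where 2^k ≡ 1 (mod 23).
11

23 is prime, so ord(2) divides φ(23) = 22.
Divisors of 22: 1, 2, 11, 22.
Repeated squaring: 2^1 ≡ 2, 2^2 ≡ 4, 2^4 ≡ 16, 2^8 ≡ 3, 2^16 ≡ 9 (mod 23).
Test 2^d mod 23 for each divisor d in increasing order:
2^1 ≡ 2
2^2 ≡ 4
2^11 = 2^8·2^2·2^1 ≡ 1  ← first divisor giving 1
The order is 11.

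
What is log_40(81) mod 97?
40

Baby-step giant-step with step n = ⌈√97⌉ = 10.
Baby steps 40^j mod 97 (j:value) for j=0..9: 0:1, 1:40, 2:48, 3:77, 4:73, 5:10, 6:12, 7:92, 8:91, 9:51.
Giant-step multiplier: 40^(-10) ≡ 40^(96-10) = 40^86 ≡ 65 (mod 97).
Giant steps γ_i = 81·65^i mod 97: γ_0=81, γ_1=27, γ_2=9, γ_3=3, γ_4=1 (in table at j=0).
x = i·n + j = 4·10 + 0 = 40.
Check: 40^40 ≡ 81 (mod 97).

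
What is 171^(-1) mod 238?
103

gcd(171, 238) = 1, so the inverse exists.
Extended Euclidean algorithm on (238, 171):
238 = 1 × 171 + 67  ⟹  67 = (1)·238 + (-1)·171
171 = 2 × 67 + 37  ⟹  37 = (-2)·238 + (3)·171
67 = 1 × 37 + 30  ⟹  30 = (3)·238 + (-4)·171
37 = 1 × 30 + 7  ⟹  7 = (-5)·238 + (7)·171
30 = 4 × 7 + 2  ⟹  2 = (23)·238 + (-32)·171
7 = 3 × 2 + 1  ⟹  1 = (-74)·238 + (103)·171
So (103)·171 ≡ 1 (mod 238), i.e. 171^(-1) ≡ 103 (mod 238).
Check: 171 × 103 = 17613 ≡ 1 (mod 238)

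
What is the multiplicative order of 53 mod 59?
29

59 is prime, so ord(53) divides φ(59) = 58.
Divisors of 58: 1, 2, 29, 58.
Repeated squaring: 53^1 ≡ 53, 53^2 ≡ 36, 53^4 ≡ 57, 53^8 ≡ 4, 53^16 ≡ 16, 53^32 ≡ 20 (mod 59).
Test 53^d mod 59 for each divisor d in increasing order:
53^1 ≡ 53
53^2 ≡ 36
53^29 = 53^16·53^8·53^4·53^1 ≡ 1  ← first divisor giving 1
The order is 29.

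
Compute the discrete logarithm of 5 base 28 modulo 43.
5

Baby-step giant-step with step n = ⌈√43⌉ = 7.
Baby steps 28^j mod 43 (j:value) for j=0..6: 0:1, 1:28, 2:10, 3:22, 4:14, 5:5, 6:11.
h = 5 is already in the table at j=5, so x = 5.
Check: 28^5 ≡ 5 (mod 43).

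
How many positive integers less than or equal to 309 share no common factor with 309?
204

309 = 3 × 103
φ(n) = n × ∏(1 - 1/p) for each prime p dividing n
φ(309) = 309 × (1 - 1/3) × (1 - 1/103) = 204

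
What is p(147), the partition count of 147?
30388671978

p(n) counts ways to write n as a sum of positive integers (order ignored).
Euler's pentagonal recurrence: p(k) = p(k-1) + p(k-2) - p(k-5) - p(k-7) + p(k-12) + p(k-15) - ... (offsets j(3j∓1)/2, signs ++--, p(0)=1, p(<0)=0).
DP table for k = 0..146: p(0)=1, p(1)=1, p(2)=2, p(3)=3, p(4)=5, p(5)=7, p(6)=11, p(7)=15, p(8)=22, p(9)=30, p(10)=42, p(11)=56, p(12)=77, p(13)=101, p(14)=135, p(15)=176, p(16)=231, p(17)=297, p(18)=385, p(19)=490, p(20)=627, p(21)=792, p(22)=1002, p(23)=1255, p(24)=1575, p(25)=1958, p(26)=2436, p(27)=3010, p(28)=3718, p(29)=4565, p(30)=5604, p(31)=6842, p(32)=8349, p(33)=10143, p(34)=12310, p(35)=14883, p(36)=17977, p(37)=21637, p(38)=26015, p(39)=31185, p(40)=37338, p(41)=44583, p(42)=53174, p(43)=63261, p(44)=75175, p(45)=89134, p(46)=105558, p(47)=124754, p(48)=147273, p(49)=173525, p(50)=204226, p(51)=239943, p(52)=281589, p(53)=329931, p(54)=386155, p(55)=451276, p(56)=526823, p(57)=614154, p(58)=715220, p(59)=831820, p(60)=966467, p(61)=1121505, p(62)=1300156, p(63)=1505499, p(64)=1741630, p(65)=2012558, p(66)=2323520, p(67)=2679689, p(68)=3087735, p(69)=3554345, p(70)=4087968, p(71)=4697205, p(72)=5392783, p(73)=6185689, p(74)=7089500, p(75)=8118264, p(76)=9289091, p(77)=10619863, p(78)=12132164, p(79)=13848650, p(80)=15796476, p(81)=18004327, p(82)=20506255, p(83)=23338469, p(84)=26543660, p(85)=30167357, p(86)=34262962, p(87)=38887673, p(88)=44108109, p(89)=49995925, p(90)=56634173, p(91)=64112359, p(92)=72533807, p(93)=82010177, p(94)=92669720, p(95)=104651419, p(96)=118114304, p(97)=133230930, p(98)=150198136, p(99)=169229875, p(100)=190569292, p(101)=214481126, p(102)=241265379, p(103)=271248950, p(104)=304801365, p(105)=342325709, p(106)=384276336, p(107)=431149389, p(108)=483502844, p(109)=541946240, p(110)=607163746, p(111)=679903203, p(112)=761002156, p(113)=851376628, p(114)=952050665, p(115)=1064144451, p(116)=1188908248, p(117)=1327710076, p(118)=1482074143, p(119)=1653668665, p(120)=1844349560, p(121)=2056148051, p(122)=2291320912, p(123)=2552338241, p(124)=2841940500, p(125)=3163127352, p(126)=3519222692, p(127)=3913864295, p(128)=4351078600, p(129)=4835271870, p(130)=5371315400, p(131)=5964539504, p(132)=6620830889, p(133)=7346629512, p(134)=8149040695, p(135)=9035836076, p(136)=10015581680, p(137)=11097645016, p(138)=12292341831, p(139)=13610949895, p(140)=15065878135, p(141)=16670689208, p(142)=18440293320, p(143)=20390982757, p(144)=22540654445, p(145)=24908858009, p(146)=27517052599.
Final step: p(147) = p(146) + p(145) - p(142) - p(140) + p(135) + p(132) - p(125) - p(121) + p(112) + p(107) - p(96) - p(90) + p(77) + p(70) - p(55) - p(47) + p(30) + p(21) - p(2)
= 27517052599 + 24908858009 - 18440293320 - 15065878135 + 9035836076 + 6620830889 - 3163127352 - 2056148051 + 761002156 + 431149389 - 118114304 - 56634173 + 10619863 + 4087968 - 451276 - 124754 + 5604 + 792 - 2
= 30388671978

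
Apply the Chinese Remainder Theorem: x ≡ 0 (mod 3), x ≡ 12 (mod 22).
12

Using Chinese Remainder Theorem:
M = 3 × 22 = 66
M1 = 22, M2 = 3
y1 = 22^(-1) mod 3 = 1
y2 = 3^(-1) mod 22 = 15
x = (0×22×1 + 12×3×15) mod 66 = 12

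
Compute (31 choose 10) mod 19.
9

Using Lucas' theorem:
Write n=31 and k=10 in base 19:
n in base 19: [1, 12]
k in base 19: [0, 10]
C(31,10) mod 19 = ∏ C(n_i, k_i) mod 19
Digit binomials (mod 19): C(1,0) = 1; C(12,10) = 66 ≡ 9
Product: 1 × 9 = 9 ≡ 9 (mod 19)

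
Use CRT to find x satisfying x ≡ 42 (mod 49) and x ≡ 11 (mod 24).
875

Using Chinese Remainder Theorem:
M = 49 × 24 = 1176
M1 = 24, M2 = 49
y1 = 24^(-1) mod 49 = 47
y2 = 49^(-1) mod 24 = 1
x = (42×24×47 + 11×49×1) mod 1176 = 875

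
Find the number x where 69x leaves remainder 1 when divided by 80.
29

gcd(69, 80) = 1, so the inverse exists.
Extended Euclidean algorithm on (80, 69):
80 = 1 × 69 + 11  ⟹  11 = (1)·80 + (-1)·69
69 = 6 × 11 + 3  ⟹  3 = (-6)·80 + (7)·69
11 = 3 × 3 + 2  ⟹  2 = (19)·80 + (-22)·69
3 = 1 × 2 + 1  ⟹  1 = (-25)·80 + (29)·69
So (29)·69 ≡ 1 (mod 80), i.e. 69^(-1) ≡ 29 (mod 80).
Check: 69 × 29 = 2001 ≡ 1 (mod 80)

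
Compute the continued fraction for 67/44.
[1; 1, 1, 10, 2]

Euclidean algorithm steps:
67 = 1 × 44 + 23
44 = 1 × 23 + 21
23 = 1 × 21 + 2
21 = 10 × 2 + 1
2 = 2 × 1 + 0
Continued fraction: [1; 1, 1, 10, 2]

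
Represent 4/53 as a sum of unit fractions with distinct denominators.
1/14 + 1/248 + 1/92008

Greedy algorithm:
4/53: ceiling(53/4) = 14, use 1/14
3/742: ceiling(742/3) = 248, use 1/248
1/92008: ceiling(92008/1) = 92008, use 1/92008
Result: 4/53 = 1/14 + 1/248 + 1/92008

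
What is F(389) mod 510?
149

Matrix identity: Q^n = [[F_(n+1), F_n], [F_n, F_(n-1)]] with Q = [[1,1],[1,0]].
n = 389 = 110000101₂. Square-and-multiply, entries mod 510:
Q^1 = [[1,1],[1,0]]
Q^3 = (Q^1)²·Q = [[3,2],[2,1]]
Q^6 = (Q^3)² = [[13,8],[8,5]]
Q^12 = (Q^6)² = [[233,144],[144,89]]
Q^24 = (Q^12)² = [[55,468],[468,97]]
Q^48 = (Q^24)² = [[199,246],[246,463]]
Q^97 = (Q^48)²·Q = [[319,157],[157,162]]
Q^194 = (Q^97)² = [[440,37],[37,403]]
Q^389 = (Q^194)²·Q = [[230,149],[149,81]]
F_389 mod 510 = Q^389[0][1] = 149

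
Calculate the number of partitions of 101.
214481126

p(n) counts ways to write n as a sum of positive integers (order ignored).
Euler's pentagonal recurrence: p(k) = p(k-1) + p(k-2) - p(k-5) - p(k-7) + p(k-12) + p(k-15) - ... (offsets j(3j∓1)/2, signs ++--, p(0)=1, p(<0)=0).
DP table for k = 0..100: p(0)=1, p(1)=1, p(2)=2, p(3)=3, p(4)=5, p(5)=7, p(6)=11, p(7)=15, p(8)=22, p(9)=30, p(10)=42, p(11)=56, p(12)=77, p(13)=101, p(14)=135, p(15)=176, p(16)=231, p(17)=297, p(18)=385, p(19)=490, p(20)=627, p(21)=792, p(22)=1002, p(23)=1255, p(24)=1575, p(25)=1958, p(26)=2436, p(27)=3010, p(28)=3718, p(29)=4565, p(30)=5604, p(31)=6842, p(32)=8349, p(33)=10143, p(34)=12310, p(35)=14883, p(36)=17977, p(37)=21637, p(38)=26015, p(39)=31185, p(40)=37338, p(41)=44583, p(42)=53174, p(43)=63261, p(44)=75175, p(45)=89134, p(46)=105558, p(47)=124754, p(48)=147273, p(49)=173525, p(50)=204226, p(51)=239943, p(52)=281589, p(53)=329931, p(54)=386155, p(55)=451276, p(56)=526823, p(57)=614154, p(58)=715220, p(59)=831820, p(60)=966467, p(61)=1121505, p(62)=1300156, p(63)=1505499, p(64)=1741630, p(65)=2012558, p(66)=2323520, p(67)=2679689, p(68)=3087735, p(69)=3554345, p(70)=4087968, p(71)=4697205, p(72)=5392783, p(73)=6185689, p(74)=7089500, p(75)=8118264, p(76)=9289091, p(77)=10619863, p(78)=12132164, p(79)=13848650, p(80)=15796476, p(81)=18004327, p(82)=20506255, p(83)=23338469, p(84)=26543660, p(85)=30167357, p(86)=34262962, p(87)=38887673, p(88)=44108109, p(89)=49995925, p(90)=56634173, p(91)=64112359, p(92)=72533807, p(93)=82010177, p(94)=92669720, p(95)=104651419, p(96)=118114304, p(97)=133230930, p(98)=150198136, p(99)=169229875, p(100)=190569292.
Final step: p(101) = p(100) + p(99) - p(96) - p(94) + p(89) + p(86) - p(79) - p(75) + p(66) + p(61) - p(50) - p(44) + p(31) + p(24) - p(9) - p(1)
= 190569292 + 169229875 - 118114304 - 92669720 + 49995925 + 34262962 - 13848650 - 8118264 + 2323520 + 1121505 - 204226 - 75175 + 6842 + 1575 - 30 - 1
= 214481126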